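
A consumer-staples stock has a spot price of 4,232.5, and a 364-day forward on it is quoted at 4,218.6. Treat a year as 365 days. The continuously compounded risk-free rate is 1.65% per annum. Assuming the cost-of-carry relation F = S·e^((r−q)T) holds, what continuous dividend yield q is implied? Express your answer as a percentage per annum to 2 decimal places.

1.98%

From F = S·e^((r−q)T): (r − q) = ln(F/S)/T
ln(4218.6/4232.5) = ln(0.996716) = -0.003289
(r − q) = -0.003289 / (364/365) = -0.003298
q = r − ln(F/S)/T = 0.0165 + 0.003298 = 0.019798
q = 1.98%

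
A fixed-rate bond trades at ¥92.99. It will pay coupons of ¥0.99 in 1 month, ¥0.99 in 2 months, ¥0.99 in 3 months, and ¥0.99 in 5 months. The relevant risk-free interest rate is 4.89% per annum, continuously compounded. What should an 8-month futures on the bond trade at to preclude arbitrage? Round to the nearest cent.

¥92.03

PV(coupons) I = 0.99·e^(−0.0489·1/12) + 0.99·e^(−0.0489·2/12) + 0.99·e^(−0.0489·3/12) + 0.99·e^(−0.0489·5/12)
I = 0.9860 + 0.9820 + 0.9780 + 0.9700 = 3.9160
F = (S − I)·e^(rT) = (92.99 − 3.9160) · e^(0.0489·8/12)
= 89.0740 · e^0.032600 = 89.0740 × 1.033137 = ¥92.03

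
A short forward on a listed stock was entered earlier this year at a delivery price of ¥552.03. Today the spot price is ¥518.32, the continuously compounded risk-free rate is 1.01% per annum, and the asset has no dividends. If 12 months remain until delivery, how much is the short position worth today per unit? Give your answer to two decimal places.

¥28.16

Current fair forward for the remaining 12 months: F = S·e^(r·T), r = 0.0101
F = 518.32 · e^(0.0101 × 12/12) = 518.32 × 1.010151 = 523.5815
Value of long forward = (F − K)·e^(−rT) = (523.5815 − 552.03) · e^(−0.0101·12/12)
= -28.4485 × 0.989951 = -28.16
Short position value = −(long value) = ¥28.16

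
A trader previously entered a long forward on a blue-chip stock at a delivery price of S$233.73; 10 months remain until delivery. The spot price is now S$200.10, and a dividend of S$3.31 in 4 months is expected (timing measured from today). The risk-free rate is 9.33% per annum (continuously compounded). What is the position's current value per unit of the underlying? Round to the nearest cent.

-S$19.35

PV(remaining dividends) I = 3.31·e^(−0.0933·4/12) = 3.2086
Current forward F = (S − I)·e^(rT) = (200.10 − 3.2086)·e^(0.0933·10/12) = 196.8914 × 1.080852 = 212.8105
Value (long) = (F − K)·e^(−rT) = (212.8105 − 233.73) × 0.925196 = -19.3546
Value = -S$19.35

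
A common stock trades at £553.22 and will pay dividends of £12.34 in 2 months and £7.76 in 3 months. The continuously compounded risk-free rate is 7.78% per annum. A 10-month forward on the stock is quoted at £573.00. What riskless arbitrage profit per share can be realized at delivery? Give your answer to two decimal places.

£3.84 per share

PV(dividends) I = 12.34·e^(−0.0778·2/12) + 7.76·e^(−0.0778·3/12) = 19.7916
Fair forward F* = (S − I)·e^(rT) = (553.22 − 19.7916)·e^0.064833 = 533.4284 × 1.066981 = 569.1580
Market £573.00 > fair 569.1580: forward overpriced → cash-and-carry (borrow at r, buy the stock and collect the dividends, short the forward).
Profit at T = |F_mkt − F*| = |573.00 − 569.1580| = £3.84 per share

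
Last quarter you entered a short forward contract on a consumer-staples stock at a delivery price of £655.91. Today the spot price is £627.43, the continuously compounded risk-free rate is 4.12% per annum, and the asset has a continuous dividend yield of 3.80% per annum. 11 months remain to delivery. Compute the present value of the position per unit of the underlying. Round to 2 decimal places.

£25.65

Current fair forward for the remaining 11 months: F = S·e^((r − q)·T), (r − q) = 0.0412 − 0.0380 = 0.0032
F = 627.43 · e^(0.0032 × 11/12) = 627.43 × 1.002938 = 629.2734
Value of long forward = (F − K)·e^(−rT) = (629.2734 − 655.91) · e^(−0.0412·11/12)
= -26.6366 × 0.962938 = -25.65
Short position value = −(long value) = £25.65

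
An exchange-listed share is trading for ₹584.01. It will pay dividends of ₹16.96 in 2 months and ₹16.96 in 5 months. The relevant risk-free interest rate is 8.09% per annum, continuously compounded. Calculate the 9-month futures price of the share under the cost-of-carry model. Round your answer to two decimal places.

₹585.34

PV(dividends) I = 16.96·e^(−0.0809·2/12) + 16.96·e^(−0.0809·5/12)
I = 16.7329 + 16.3978 = 33.1307
F = (S − I)·e^(rT) = (584.01 − 33.1307) · e^(0.0809·9/12)
= 550.8793 · e^0.060675 = 550.8793 × 1.062554 = ₹585.34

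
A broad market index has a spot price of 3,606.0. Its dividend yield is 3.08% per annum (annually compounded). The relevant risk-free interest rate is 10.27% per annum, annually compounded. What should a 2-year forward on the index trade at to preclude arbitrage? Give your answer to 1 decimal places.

F = S · (1+r)^T / (1+q)^T
= 3606.0 × 1.215947 / 1.062549 = 3606.0 × 1.144368
F = 4,126.6

4,126.6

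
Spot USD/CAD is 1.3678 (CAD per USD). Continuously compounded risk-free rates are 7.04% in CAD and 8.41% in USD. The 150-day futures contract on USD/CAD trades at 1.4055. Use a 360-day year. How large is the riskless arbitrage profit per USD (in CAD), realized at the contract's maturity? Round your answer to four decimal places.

Fair futures: F* = S·e^(carry·T), with carry = (r_CAD − r_USD) = 0.0704 − 0.0841 = -0.0137
F* = 1.3678 · e^(-0.0137 × 150/360) = 1.3678 · e^-0.005708 = 1.3678 × 0.994308 = 1.3600
Market 1.4055 > fair 1.3600: forward overpriced → cash-and-carry (buy spot, short the forward).
At maturity, profit = |F_mkt − F*| = |1.4055 − 1.3600| = 0.0455 per USD (in CAD)

0.0455 per USD (in CAD)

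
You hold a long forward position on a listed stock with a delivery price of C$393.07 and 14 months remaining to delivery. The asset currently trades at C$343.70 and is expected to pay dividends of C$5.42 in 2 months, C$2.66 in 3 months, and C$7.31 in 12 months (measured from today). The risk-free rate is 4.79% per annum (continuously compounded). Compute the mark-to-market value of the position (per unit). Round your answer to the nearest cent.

-C$42.98

PV(remaining dividends) I = 5.42·e^(−0.0479·2/12) + 2.66·e^(−0.0479·3/12) + 7.31·e^(−0.0479·12/12) = 14.9733
Current forward F = (S − I)·e^(rT) = (343.70 − 14.9733)·e^(0.0479·14/12) = 328.7267 × 1.057474 = 347.6199
Value (long) = (F − K)·e^(−rT) = (347.6199 − 393.07) × 0.945649 = -42.9798
Value = -C$42.98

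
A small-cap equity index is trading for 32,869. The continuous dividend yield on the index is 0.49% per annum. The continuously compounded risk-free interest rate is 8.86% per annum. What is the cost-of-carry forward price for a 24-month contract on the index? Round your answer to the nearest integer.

38,859

F = S·e^((r − q)T) = 32869 · e^((0.0886 − 0.0049) × 24/12)
= 32869 · e^0.167400 = 32869 × 1.182227
F = 38,859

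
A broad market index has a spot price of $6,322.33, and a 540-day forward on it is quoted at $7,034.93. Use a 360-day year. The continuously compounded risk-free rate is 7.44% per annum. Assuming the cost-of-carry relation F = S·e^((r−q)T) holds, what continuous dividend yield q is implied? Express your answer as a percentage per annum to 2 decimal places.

From F = S·e^((r−q)T): (r − q) = ln(F/S)/T
ln(7034.93/6322.33) = ln(1.112712) = 0.106800
(r − q) = 0.106800 / (540/360) = 0.071200
q = r − ln(F/S)/T = 0.0744 − 0.071200 = 0.003200
q = 0.32%

0.32%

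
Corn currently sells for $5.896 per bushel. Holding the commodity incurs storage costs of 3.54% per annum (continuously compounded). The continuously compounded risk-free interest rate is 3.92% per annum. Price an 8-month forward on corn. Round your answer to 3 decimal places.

$6.197 per bushel

Net carry = r + u − y = 0.0392 + 0.0354 − 0.0000 = 0.0746
F = S·e^((r+u−y)T) = 5.896 · e^(0.0746 × 8/12) = 5.896 · e^0.049733
= 5.896 × 1.050990 = $6.197 per bushel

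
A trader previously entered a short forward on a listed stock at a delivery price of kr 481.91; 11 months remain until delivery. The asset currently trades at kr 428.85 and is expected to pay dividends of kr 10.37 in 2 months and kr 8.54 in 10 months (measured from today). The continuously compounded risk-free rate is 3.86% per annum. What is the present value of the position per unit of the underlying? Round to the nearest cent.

kr 54.88

PV(remaining dividends) I = 10.37·e^(−0.0386·2/12) + 8.54·e^(−0.0386·10/12) = 18.5732
Current forward F = (S − I)·e^(rT) = (428.85 − 18.5732)·e^(0.0386·11/12) = 410.2768 × 1.036017 = 425.0537
Value (long) = (F − K)·e^(−rT) = (425.0537 − 481.91) × 0.965235 = -54.8797
Short position value = −(long value) = kr 54.88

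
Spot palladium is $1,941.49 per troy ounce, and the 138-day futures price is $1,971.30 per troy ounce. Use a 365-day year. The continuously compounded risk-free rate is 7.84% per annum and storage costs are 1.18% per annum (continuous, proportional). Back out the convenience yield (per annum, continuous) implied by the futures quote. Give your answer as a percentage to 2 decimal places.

F = S·e^((r+u−y)T) ⇒ (r+u−y) = ln(F/S)/T
ln(1971.30/1941.49) = 0.015238; /T ⇒ 0.040303
y = r + u − ln(F/S)/T = 0.0784 + 0.0118 − 0.040303 = 0.049897
y = 4.99%

4.99%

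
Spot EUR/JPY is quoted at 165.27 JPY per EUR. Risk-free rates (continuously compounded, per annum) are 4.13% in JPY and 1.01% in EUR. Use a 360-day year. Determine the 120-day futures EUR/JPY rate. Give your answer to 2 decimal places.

167.00

F = S·e^((r_JPY − r_EUR)T) = 165.27 · e^((0.0413 − 0.0101) × 120/360)
= 165.27 · e^0.010400 = 165.27 × 1.010454
F = 167.00 JPY per EUR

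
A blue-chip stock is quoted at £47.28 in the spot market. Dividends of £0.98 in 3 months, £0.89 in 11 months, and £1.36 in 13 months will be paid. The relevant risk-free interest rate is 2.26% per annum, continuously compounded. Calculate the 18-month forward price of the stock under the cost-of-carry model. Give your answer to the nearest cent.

£45.63

PV(dividends) I = 0.98·e^(−0.0226·3/12) + 0.89·e^(−0.0226·11/12) + 1.36·e^(−0.0226·13/12)
I = 0.9745 + 0.8718 + 1.3271 = 3.1734
F = (S − I)·e^(rT) = (47.28 − 3.1734) · e^(0.0226·18/12)
= 44.1066 · e^0.033900 = 44.1066 × 1.034481 = £45.63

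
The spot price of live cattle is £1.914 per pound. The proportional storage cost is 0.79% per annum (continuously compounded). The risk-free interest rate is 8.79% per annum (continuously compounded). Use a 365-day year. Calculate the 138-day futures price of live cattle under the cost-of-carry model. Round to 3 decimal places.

Net carry = r + u − y = 0.0879 + 0.0079 − 0.0000 = 0.0958
F = S·e^((r+u−y)T) = 1.914 · e^(0.0958 × 138/365) = 1.914 · e^0.036220
= 1.914 × 1.036884 = £1.985 per pound

£1.985 per pound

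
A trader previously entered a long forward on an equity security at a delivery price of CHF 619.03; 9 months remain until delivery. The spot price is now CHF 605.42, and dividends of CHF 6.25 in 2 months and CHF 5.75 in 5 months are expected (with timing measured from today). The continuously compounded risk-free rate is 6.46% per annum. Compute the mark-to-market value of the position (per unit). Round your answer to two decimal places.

PV(remaining dividends) I = 6.25·e^(−0.0646·2/12) + 5.75·e^(−0.0646·5/12) = 11.7804
Current forward F = (S − I)·e^(rT) = (605.42 − 11.7804)·e^(0.0646·9/12) = 593.6396 × 1.049643 = 623.1097
Value (long) = (F − K)·e^(−rT) = (623.1097 − 619.03) × 0.952705 = 3.8868
Value = CHF 3.89

CHF 3.89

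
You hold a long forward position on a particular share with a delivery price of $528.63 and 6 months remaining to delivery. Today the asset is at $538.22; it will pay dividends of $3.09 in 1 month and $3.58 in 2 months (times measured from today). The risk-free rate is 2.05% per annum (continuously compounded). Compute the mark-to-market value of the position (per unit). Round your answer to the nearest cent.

$8.33

PV(remaining dividends) I = 3.09·e^(−0.0205·1/12) + 3.58·e^(−0.0205·2/12) = 6.6525
Current forward F = (S − I)·e^(rT) = (538.22 − 6.6525)·e^(0.0205·6/12) = 531.5675 × 1.010303 = 537.0442
Value (long) = (F − K)·e^(−rT) = (537.0442 − 528.63) × 0.989802 = 8.3284
Value = $8.33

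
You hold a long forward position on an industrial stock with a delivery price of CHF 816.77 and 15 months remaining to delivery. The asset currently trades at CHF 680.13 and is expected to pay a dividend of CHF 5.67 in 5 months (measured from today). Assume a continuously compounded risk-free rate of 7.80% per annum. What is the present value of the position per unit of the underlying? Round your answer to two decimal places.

-CHF 66.25

PV(remaining dividends) I = 5.67·e^(−0.0780·5/12) = 5.4887
Current forward F = (S − I)·e^(rT) = (680.13 − 5.4887)·e^(0.0780·15/12) = 674.6413 × 1.102411 = 743.7320
Value (long) = (F − K)·e^(−rT) = (743.7320 − 816.77) × 0.907102 = -66.2529
Value = -CHF 66.25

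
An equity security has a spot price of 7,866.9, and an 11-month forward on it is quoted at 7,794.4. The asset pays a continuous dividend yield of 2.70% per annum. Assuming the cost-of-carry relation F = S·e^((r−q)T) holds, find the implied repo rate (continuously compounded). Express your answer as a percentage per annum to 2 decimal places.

1.69%

From F = S·e^((r−q)T): (r − q) = ln(F/S)/T
ln(7794.4/7866.9) = ln(0.990784) = -0.009259
(r − q) = -0.009259 / (11/12) = -0.010101
r = ln(F/S)/T + q = -0.010101 + 0.0270 = 0.016899
r = 1.69%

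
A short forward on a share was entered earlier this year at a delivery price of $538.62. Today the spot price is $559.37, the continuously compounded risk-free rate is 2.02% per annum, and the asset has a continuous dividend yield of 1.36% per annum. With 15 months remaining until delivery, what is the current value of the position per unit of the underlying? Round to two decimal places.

Current fair forward for the remaining 15 months: F = S·e^((r − q)·T), (r − q) = 0.0202 − 0.0136 = 0.0066
F = 559.37 · e^(0.0066 × 15/12) = 559.37 × 1.008284 = 564.0038
Value of long forward = (F − K)·e^(−rT) = (564.0038 − 538.62) · e^(−0.0202·15/12)
= 25.3838 × 0.975066 = 24.75
Short position value = −(long value) = -$24.75

-$24.75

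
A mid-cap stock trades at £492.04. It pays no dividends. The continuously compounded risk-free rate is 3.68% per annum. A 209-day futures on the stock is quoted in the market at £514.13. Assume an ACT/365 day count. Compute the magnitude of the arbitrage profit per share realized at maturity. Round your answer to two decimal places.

£11.61 per share

Fair futures: F* = S·e^(carry·T), with carry = r = 0.0368
F* = 492.04 · e^(0.0368 × 209/365) = 492.04 · e^0.021072 = 492.04 × 1.021296 = £502.5185
Market £514.13 > fair £502.5185: forward overpriced → cash-and-carry (buy spot, short the forward).
At maturity, profit = |F_mkt − F*| = |514.13 − 502.5185| = £11.61 per share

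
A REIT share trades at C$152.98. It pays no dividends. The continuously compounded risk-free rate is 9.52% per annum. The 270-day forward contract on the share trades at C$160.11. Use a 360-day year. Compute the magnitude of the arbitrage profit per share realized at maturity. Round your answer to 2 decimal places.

C$4.19 per share

Fair forward: F* = S·e^(carry·T), with carry = r = 0.0952
F* = 152.98 · e^(0.0952 × 270/360) = 152.98 · e^0.071400 = 152.98 × 1.074011 = C$164.3022
Market C$160.11 < fair C$164.3022: forward underpriced → reverse cash-and-carry (short spot, go long the forward).
At maturity, profit = |F_mkt − F*| = |160.11 − 164.3022| = C$4.19 per share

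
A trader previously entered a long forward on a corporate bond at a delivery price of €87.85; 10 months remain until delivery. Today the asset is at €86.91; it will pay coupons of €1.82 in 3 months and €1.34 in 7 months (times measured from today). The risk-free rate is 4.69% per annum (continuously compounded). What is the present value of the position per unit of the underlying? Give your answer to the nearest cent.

-€0.68

PV(remaining coupons) I = 1.82·e^(−0.0469·3/12) + 1.34·e^(−0.0469·7/12) = 3.1026
Current forward F = (S − I)·e^(rT) = (86.91 − 3.1026)·e^(0.0469·10/12) = 83.8074 × 1.039857 = 87.1477
Value (long) = (F − K)·e^(−rT) = (87.1477 − 87.85) × 0.961671 = -0.6754
Value = -€0.68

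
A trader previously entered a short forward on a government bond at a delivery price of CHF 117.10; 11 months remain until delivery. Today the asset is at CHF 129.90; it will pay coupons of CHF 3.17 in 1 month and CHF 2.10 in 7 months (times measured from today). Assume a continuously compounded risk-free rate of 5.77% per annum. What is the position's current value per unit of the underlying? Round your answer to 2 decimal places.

-CHF 13.65

PV(remaining coupons) I = 3.17·e^(−0.0577·1/12) + 2.10·e^(−0.0577·7/12) = 5.1853
Current forward F = (S − I)·e^(rT) = (129.90 − 5.1853)·e^(0.0577·11/12) = 124.7147 × 1.054315 = 131.4886
Value (long) = (F − K)·e^(−rT) = (131.4886 − 117.10) × 0.948483 = 13.6473
Short position value = −(long value) = -CHF 13.65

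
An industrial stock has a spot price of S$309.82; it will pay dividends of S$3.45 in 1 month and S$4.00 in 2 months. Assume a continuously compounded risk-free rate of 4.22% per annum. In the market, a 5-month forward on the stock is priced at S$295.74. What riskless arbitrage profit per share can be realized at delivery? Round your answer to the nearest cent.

S$12.03 per share

PV(dividends) I = 3.45·e^(−0.0422·1/12) + 4.00·e^(−0.0422·2/12) = 7.4099
Fair forward F* = (S − I)·e^(rT) = (309.82 − 7.4099)·e^0.017583 = 302.4101 × 1.017738 = 307.7743
Market S$295.74 < fair 307.7743: forward underpriced → reverse cash-and-carry (short the stock, invest proceeds at r, pay the dividends, go long the forward).
Profit at T = |F_mkt − F*| = |295.74 − 307.7743| = S$12.03 per share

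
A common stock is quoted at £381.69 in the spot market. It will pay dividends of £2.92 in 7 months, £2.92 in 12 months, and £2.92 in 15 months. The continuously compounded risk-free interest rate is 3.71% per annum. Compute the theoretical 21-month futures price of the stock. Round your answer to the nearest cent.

PV(dividends) I = 2.92·e^(−0.0371·7/12) + 2.92·e^(−0.0371·12/12) + 2.92·e^(−0.0371·15/12)
I = 2.8575 + 2.8137 + 2.7877 = 8.4589
F = (S − I)·e^(rT) = (381.69 − 8.4589) · e^(0.0371·21/12)
= 373.2311 · e^0.064925 = 373.2311 × 1.067079 = £398.27

£398.27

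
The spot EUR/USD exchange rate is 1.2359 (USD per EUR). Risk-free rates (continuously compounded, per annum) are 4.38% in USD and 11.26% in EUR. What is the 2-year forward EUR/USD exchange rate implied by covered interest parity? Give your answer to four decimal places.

F = S·e^((r_USD − r_EUR)T) = 1.2359 · e^((0.0438 − 0.1126) × 2)
= 1.2359 · e^-0.137600 = 1.2359 × 0.871447
F = 1.0770 USD per EUR

1.0770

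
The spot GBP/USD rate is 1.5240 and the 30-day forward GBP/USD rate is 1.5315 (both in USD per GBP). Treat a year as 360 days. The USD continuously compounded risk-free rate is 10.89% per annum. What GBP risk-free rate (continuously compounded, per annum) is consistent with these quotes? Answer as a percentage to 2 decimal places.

5.00%

F = S·e^((r_USD − r_GBP)T) ⇒ r_GBP = r_USD − ln(F/S)/T
ln(1.5315/1.5240) = 0.004909; /(30/360) = 0.058908
r_GBP = 0.1089 − 0.058908 = 0.049992
r_GBP = 5.00%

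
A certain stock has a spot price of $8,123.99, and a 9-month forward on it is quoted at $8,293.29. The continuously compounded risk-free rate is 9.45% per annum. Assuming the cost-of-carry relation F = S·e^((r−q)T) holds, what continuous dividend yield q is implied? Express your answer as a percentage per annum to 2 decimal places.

From F = S·e^((r−q)T): (r − q) = ln(F/S)/T
ln(8293.29/8123.99) = ln(1.020840) = 0.020626
(r − q) = 0.020626 / (9/12) = 0.027501
q = r − ln(F/S)/T = 0.0945 − 0.027501 = 0.066999
q = 6.70%

6.70%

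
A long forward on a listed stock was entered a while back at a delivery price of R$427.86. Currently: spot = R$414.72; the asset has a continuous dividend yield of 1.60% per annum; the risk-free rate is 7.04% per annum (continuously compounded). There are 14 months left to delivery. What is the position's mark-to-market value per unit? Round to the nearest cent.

Current fair forward for the remaining 14 months: F = S·e^((r − q)·T), (r − q) = 0.0704 − 0.0160 = 0.0544
F = 414.72 · e^(0.0544 × 14/12) = 414.72 × 1.065524 = 441.8941
Value of long forward = (F − K)·e^(−rT) = (441.8941 − 427.86) · e^(−0.0704·14/12)
= 14.0341 × 0.921149 = 12.93

R$12.93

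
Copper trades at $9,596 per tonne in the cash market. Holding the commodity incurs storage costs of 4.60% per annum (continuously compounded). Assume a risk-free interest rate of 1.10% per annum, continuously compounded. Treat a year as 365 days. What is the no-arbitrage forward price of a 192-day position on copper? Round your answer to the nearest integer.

$9,888 per tonne

Net carry = r + u − y = 0.0110 + 0.0460 − 0.0000 = 0.0570
F = S·e^((r+u−y)T) = 9596 · e^(0.0570 × 192/365) = 9596 · e^0.029984
= 9596 × 1.030438 = $9,888 per tonne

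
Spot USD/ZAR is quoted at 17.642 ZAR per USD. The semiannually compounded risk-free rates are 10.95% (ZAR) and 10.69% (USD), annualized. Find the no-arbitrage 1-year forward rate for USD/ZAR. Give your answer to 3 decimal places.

17.686

By covered interest parity, F = S · (1+r_ZAR/2)^(2T) / (1+r_USD/2)^(2T)
= 17.642 × 1.112498 / 1.109757 = 17.642 × 1.002470
F = 17.686 ZAR per USD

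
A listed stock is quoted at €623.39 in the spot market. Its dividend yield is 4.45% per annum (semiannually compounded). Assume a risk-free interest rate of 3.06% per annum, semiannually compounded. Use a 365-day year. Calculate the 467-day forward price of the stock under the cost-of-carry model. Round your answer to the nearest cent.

€612.60

F = S · (1+r/2)^(2T) / (1+q/2)^(2T)
= 623.39 × 1.039619 / 1.057927 = 623.39 × 0.982694
F = €612.60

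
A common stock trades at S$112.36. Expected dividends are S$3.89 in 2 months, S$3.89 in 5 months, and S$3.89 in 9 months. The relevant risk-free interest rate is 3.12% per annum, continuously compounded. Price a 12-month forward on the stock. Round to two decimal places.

PV(dividends) I = 3.89·e^(−0.0312·2/12) + 3.89·e^(−0.0312·5/12) + 3.89·e^(−0.0312·9/12)
I = 3.8698 + 3.8398 + 3.8000 = 11.5096
F = (S − I)·e^(rT) = (112.36 − 11.5096) · e^(0.0312·12/12)
= 100.8504 · e^0.031200 = 100.8504 × 1.031692 = S$104.05

S$104.05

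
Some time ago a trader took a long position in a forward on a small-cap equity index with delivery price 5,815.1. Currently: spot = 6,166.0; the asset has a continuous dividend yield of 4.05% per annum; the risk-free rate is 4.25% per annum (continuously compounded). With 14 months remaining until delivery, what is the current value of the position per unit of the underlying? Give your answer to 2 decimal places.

347.63

Current fair forward for the remaining 14 months: F = S·e^((r − q)·T), (r − q) = 0.0425 − 0.0405 = 0.0020
F = 6166.0 · e^(0.0020 × 14/12) = 6166.0 × 1.00233606 = 6180.4041
Value of long forward = (F − K)·e^(−rT) = (6180.4041 − 5815.1) · e^(−0.0425·14/12)
= 365.3041 × 0.95162585 = 347.63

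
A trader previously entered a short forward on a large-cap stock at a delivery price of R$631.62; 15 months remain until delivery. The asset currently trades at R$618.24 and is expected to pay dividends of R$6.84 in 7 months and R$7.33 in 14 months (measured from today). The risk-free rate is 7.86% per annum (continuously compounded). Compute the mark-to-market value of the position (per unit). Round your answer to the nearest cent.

PV(remaining dividends) I = 6.84·e^(−0.0786·7/12) + 7.33·e^(−0.0786·14/12) = 13.2212
Current forward F = (S − I)·e^(rT) = (618.24 − 13.2212)·e^(0.0786·15/12) = 605.0188 × 1.103239 = 667.4803
Value (long) = (F − K)·e^(−rT) = (667.4803 − 631.62) × 0.906422 = 32.5046
Short position value = −(long value) = -R$32.50

-R$32.50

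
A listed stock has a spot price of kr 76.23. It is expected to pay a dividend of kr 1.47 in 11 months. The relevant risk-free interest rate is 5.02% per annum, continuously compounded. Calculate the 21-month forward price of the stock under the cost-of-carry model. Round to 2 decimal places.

kr 81.70

PV(dividends) I = 1.47·e^(−0.0502·11/12)
I = 1.4039
F = (S − I)·e^(rT) = (76.23 − 1.4039) · e^(0.0502·21/12)
= 74.8261 · e^0.087850 = 74.8261 × 1.091824 = kr 81.70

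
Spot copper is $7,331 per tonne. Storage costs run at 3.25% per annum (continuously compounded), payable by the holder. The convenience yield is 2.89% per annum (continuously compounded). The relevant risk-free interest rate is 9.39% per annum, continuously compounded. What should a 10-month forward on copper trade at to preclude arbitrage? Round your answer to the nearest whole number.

Net carry = r + u − y = 0.0939 + 0.0325 − 0.0289 = 0.0975
F = S·e^((r+u−y)T) = 7331 · e^(0.0975 × 10/12) = 7331 · e^0.081250
= 7331 × 1.084642 = $7,952 per tonne

$7,952 per tonne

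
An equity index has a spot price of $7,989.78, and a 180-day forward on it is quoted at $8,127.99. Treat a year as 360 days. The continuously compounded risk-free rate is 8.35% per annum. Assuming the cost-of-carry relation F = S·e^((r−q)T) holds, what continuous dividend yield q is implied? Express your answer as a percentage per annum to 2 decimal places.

From F = S·e^((r−q)T): (r − q) = ln(F/S)/T
ln(8127.99/7989.78) = ln(1.017298) = 0.017150
(r − q) = 0.017150 / (180/360) = 0.034300
q = r − ln(F/S)/T = 0.0835 − 0.034300 = 0.049200
q = 4.92%

4.92%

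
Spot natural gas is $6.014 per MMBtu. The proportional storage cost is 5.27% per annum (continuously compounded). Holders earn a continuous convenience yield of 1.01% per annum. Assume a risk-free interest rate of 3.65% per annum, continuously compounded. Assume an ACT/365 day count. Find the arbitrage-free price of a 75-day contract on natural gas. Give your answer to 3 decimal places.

Net carry = r + u − y = 0.0365 + 0.0527 − 0.0101 = 0.0791
F = S·e^((r+u−y)T) = 6.014 · e^(0.0791 × 75/365) = 6.014 · e^0.016253
= 6.014 × 1.016386 = $6.113 per MMBtu

$6.113 per MMBtu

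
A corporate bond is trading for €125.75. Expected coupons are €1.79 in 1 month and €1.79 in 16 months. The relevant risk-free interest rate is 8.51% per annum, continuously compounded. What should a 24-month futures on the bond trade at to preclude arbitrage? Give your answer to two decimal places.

PV(coupons) I = 1.79·e^(−0.0851·1/12) + 1.79·e^(−0.0851·16/12)
I = 1.7774 + 1.5980 = 3.3754
F = (S − I)·e^(rT) = (125.75 − 3.3754) · e^(0.0851·24/12)
= 122.3746 · e^0.170200 = 122.3746 × 1.185542 = €145.08

€145.08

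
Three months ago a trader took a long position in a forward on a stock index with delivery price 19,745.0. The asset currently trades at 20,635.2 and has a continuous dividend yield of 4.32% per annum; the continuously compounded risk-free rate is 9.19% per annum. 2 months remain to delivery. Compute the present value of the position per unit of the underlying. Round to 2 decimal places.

1042.28

Current fair forward for the remaining 2 months: F = S·e^((r − q)·T), (r − q) = 0.0919 − 0.0432 = 0.0487
F = 20635.2 · e^(0.0487 × 2/12) = 20635.2 × 1.00814970 = 20803.3707
Value of long forward = (F − K)·e^(−rT) = (20803.3707 − 19745.0) · e^(−0.0919·2/12)
= 1058.3707 × 0.98480004 = 1042.28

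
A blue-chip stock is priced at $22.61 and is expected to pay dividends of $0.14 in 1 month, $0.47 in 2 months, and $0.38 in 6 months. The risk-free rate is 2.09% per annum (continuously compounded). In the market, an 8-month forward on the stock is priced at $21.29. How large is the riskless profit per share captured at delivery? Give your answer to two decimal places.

PV(dividends) I = 0.14·e^(−0.0209·1/12) + 0.47·e^(−0.0209·2/12) + 0.38·e^(−0.0209·6/12) = 0.9842
Fair forward F* = (S − I)·e^(rT) = (22.61 − 0.9842)·e^0.013933 = 21.6258 × 1.014031 = 21.9292
Market $21.29 < fair 21.9292: forward underpriced → reverse cash-and-carry (short the stock, invest proceeds at r, pay the dividends, go long the forward).
Profit at T = |F_mkt − F*| = |21.29 − 21.9292| = $0.64 per share

$0.64 per share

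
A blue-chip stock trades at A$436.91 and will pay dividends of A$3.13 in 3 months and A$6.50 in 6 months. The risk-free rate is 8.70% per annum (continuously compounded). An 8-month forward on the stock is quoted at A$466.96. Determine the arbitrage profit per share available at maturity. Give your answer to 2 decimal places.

A$13.80 per share

PV(dividends) I = 3.13·e^(−0.0870·3/12) + 6.50·e^(−0.0870·6/12) = 9.2860
Fair forward F* = (S − I)·e^(rT) = (436.91 − 9.2860)·e^0.058000 = 427.6240 × 1.059715 = 453.1596
Market A$466.96 > fair 453.1596: forward overpriced → cash-and-carry (borrow at r, buy the stock and collect the dividends, short the forward).
Profit at T = |F_mkt − F*| = |466.96 − 453.1596| = A$13.80 per share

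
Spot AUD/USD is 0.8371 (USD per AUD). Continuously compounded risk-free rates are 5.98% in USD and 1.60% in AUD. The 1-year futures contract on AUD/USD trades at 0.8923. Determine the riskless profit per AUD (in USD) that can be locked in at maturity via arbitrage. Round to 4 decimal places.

0.0177 per AUD (in USD)

Fair futures: F* = S·e^(carry·T), with carry = (r_USD − r_AUD) = 0.0598 − 0.0160 = 0.0438
F* = 0.8371 · e^(0.0438 × 12/12) = 0.8371 · e^0.043800 = 0.8371 × 1.044773 = 0.8746
Market 0.8923 > fair 0.8746: forward overpriced → cash-and-carry (buy spot, short the forward).
At maturity, profit = |F_mkt − F*| = |0.8923 − 0.8746| = 0.0177 per AUD (in USD)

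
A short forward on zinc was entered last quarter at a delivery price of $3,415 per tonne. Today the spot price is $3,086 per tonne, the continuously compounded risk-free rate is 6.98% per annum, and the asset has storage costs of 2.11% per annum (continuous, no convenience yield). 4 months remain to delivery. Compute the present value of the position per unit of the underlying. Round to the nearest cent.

$228.68 per tonne

Current fair forward for the remaining 4 months: F = S·e^((r + u)·T), (r + u) = 0.0698 + 0.0211 = 0.0909
F = 3086 · e^(0.0909 × 4/12) = 3086 × 1.03076372 = 3180.9368
Value of long forward = (F − K)·e^(−rT) = (3180.9368 − 3415) · e^(−0.0698·4/12)
= -234.0632 × 0.97700192 = -228.68
Short position value = −(long value) = $228.68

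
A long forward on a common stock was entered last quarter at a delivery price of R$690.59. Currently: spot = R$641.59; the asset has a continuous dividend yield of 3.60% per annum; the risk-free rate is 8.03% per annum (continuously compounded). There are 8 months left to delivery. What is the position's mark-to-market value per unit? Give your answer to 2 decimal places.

Current fair forward for the remaining 8 months: F = S·e^((r − q)·T), (r − q) = 0.0803 − 0.0360 = 0.0443
F = 641.59 · e^(0.0443 × 8/12) = 641.59 × 1.029974 = 660.8210
Value of long forward = (F − K)·e^(−rT) = (660.8210 − 690.59) · e^(−0.0803·8/12)
= -29.7690 × 0.947874 = -28.22

-R$28.22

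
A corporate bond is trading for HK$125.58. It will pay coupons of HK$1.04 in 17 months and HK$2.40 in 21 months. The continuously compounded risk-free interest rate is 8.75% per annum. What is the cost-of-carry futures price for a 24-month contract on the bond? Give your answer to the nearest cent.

PV(coupons) I = 1.04·e^(−0.0875·17/12) + 2.40·e^(−0.0875·21/12)
I = 0.9188 + 2.0593 = 2.9781
F = (S − I)·e^(rT) = (125.58 − 2.9781) · e^(0.0875·24/12)
= 122.6019 · e^0.175000 = 122.6019 × 1.191246 = HK$146.05

HK$146.05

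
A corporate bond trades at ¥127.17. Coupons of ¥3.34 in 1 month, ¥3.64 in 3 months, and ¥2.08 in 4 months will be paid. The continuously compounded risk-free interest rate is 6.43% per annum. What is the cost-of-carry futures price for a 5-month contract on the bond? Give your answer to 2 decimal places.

¥121.44

PV(coupons) I = 3.34·e^(−0.0643·1/12) + 3.64·e^(−0.0643·3/12) + 2.08·e^(−0.0643·4/12)
I = 3.3222 + 3.5820 + 2.0359 = 8.9401
F = (S − I)·e^(rT) = (127.17 − 8.9401) · e^(0.0643·5/12)
= 118.2299 · e^0.026792 = 118.2299 × 1.027154 = ¥121.44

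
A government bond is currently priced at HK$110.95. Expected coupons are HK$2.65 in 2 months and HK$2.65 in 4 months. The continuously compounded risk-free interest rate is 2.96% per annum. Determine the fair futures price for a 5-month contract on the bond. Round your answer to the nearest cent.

PV(coupons) I = 2.65·e^(−0.0296·2/12) + 2.65·e^(−0.0296·4/12)
I = 2.6370 + 2.6240 = 5.2610
F = (S − I)·e^(rT) = (110.95 − 5.2610) · e^(0.0296·5/12)
= 105.6890 · e^0.012333 = 105.6890 × 1.012409 = HK$107.00

HK$107.00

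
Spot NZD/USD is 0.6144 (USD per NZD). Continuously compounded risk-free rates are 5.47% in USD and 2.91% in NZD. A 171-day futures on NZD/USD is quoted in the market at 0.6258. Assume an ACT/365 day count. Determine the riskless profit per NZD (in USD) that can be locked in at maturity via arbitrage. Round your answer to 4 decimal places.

Fair futures: F* = S·e^(carry·T), with carry = (r_USD − r_NZD) = 0.0547 − 0.0291 = 0.0256
F* = 0.6144 · e^(0.0256 × 171/365) = 0.6144 · e^0.011993 = 0.6144 × 1.012065 = 0.6218
Market 0.6258 > fair 0.6218: forward overpriced → cash-and-carry (buy spot, short the forward).
At maturity, profit = |F_mkt − F*| = |0.6258 − 0.6218| = 0.0040 per NZD (in USD)

0.0040 per NZD (in USD)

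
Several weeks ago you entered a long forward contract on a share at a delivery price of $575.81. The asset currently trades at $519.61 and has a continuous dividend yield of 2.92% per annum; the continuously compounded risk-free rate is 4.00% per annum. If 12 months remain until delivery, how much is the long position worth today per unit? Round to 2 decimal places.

-$48.58

Current fair forward for the remaining 12 months: F = S·e^((r − q)·T), (r − q) = 0.0400 − 0.0292 = 0.0108
F = 519.61 · e^(0.0108 × 12/12) = 519.61 × 1.010859 = 525.2524
Value of long forward = (F − K)·e^(−rT) = (525.2524 − 575.81) · e^(−0.0400·12/12)
= -50.5576 × 0.960789 = -48.58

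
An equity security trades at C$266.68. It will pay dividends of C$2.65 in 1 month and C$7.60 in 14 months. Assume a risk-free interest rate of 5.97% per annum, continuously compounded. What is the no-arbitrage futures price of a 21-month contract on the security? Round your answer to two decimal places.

PV(dividends) I = 2.65·e^(−0.0597·1/12) + 7.60·e^(−0.0597·14/12)
I = 2.6368 + 7.0887 = 9.7255
F = (S − I)·e^(rT) = (266.68 − 9.7255) · e^(0.0597·21/12)
= 256.9545 · e^0.104475 = 256.9545 × 1.110128 = C$285.25

C$285.25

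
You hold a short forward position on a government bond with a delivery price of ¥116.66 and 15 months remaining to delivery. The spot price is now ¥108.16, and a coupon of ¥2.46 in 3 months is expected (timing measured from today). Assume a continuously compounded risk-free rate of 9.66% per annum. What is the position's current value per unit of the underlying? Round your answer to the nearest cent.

PV(remaining coupons) I = 2.46·e^(−0.0966·3/12) = 2.4013
Current forward F = (S − I)·e^(rT) = (108.16 − 2.4013)·e^(0.0966·15/12) = 105.7587 × 1.128343 = 119.3321
Value (long) = (F − K)·e^(−rT) = (119.3321 − 116.66) × 0.886255 = 2.3682
Short position value = −(long value) = -¥2.37

-¥2.37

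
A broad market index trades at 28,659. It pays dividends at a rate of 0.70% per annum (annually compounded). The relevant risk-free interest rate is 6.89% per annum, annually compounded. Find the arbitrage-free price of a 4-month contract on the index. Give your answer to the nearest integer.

29,235

F = S · (1+r)^T / (1+q)^T
= 28659 × 1.022459 / 1.002328 = 28659 × 1.020084
F = 29,235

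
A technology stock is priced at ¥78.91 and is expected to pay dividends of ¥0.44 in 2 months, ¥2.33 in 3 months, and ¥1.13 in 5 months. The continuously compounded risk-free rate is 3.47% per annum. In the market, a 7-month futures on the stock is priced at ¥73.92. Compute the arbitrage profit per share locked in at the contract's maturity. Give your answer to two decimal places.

¥2.66 per share

PV(dividends) I = 0.44·e^(−0.0347·2/12) + 2.33·e^(−0.0347·3/12) + 1.13·e^(−0.0347·5/12) = 3.8611
Fair futures F* = (S − I)·e^(rT) = (78.91 − 3.8611)·e^0.020242 = 75.0489 × 1.020448 = 76.5835
Market ¥73.92 < fair 76.5835: forward underpriced → reverse cash-and-carry (short the stock, invest proceeds at r, pay the dividends, go long the forward).
Profit at T = |F_mkt − F*| = |73.92 − 76.5835| = ¥2.66 per share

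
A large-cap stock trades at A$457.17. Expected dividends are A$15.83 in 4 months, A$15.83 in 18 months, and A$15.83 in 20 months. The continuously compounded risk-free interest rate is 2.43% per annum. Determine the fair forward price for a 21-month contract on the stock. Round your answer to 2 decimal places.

PV(dividends) I = 15.83·e^(−0.0243·4/12) + 15.83·e^(−0.0243·18/12) + 15.83·e^(−0.0243·20/12)
I = 15.7023 + 15.2634 + 15.2017 = 46.1674
F = (S − I)·e^(rT) = (457.17 − 46.1674) · e^(0.0243·21/12)
= 411.0026 · e^0.042525 = 411.0026 × 1.043442 = A$428.86

A$428.86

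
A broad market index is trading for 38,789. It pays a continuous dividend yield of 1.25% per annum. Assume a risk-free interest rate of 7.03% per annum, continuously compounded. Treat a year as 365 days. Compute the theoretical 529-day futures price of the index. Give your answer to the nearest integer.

F = S·e^((r − q)T) = 38789 · e^((0.0703 − 0.0125) × 529/365)
= 38789 · e^0.083770 = 38789 × 1.087379
F = 42,178

42,178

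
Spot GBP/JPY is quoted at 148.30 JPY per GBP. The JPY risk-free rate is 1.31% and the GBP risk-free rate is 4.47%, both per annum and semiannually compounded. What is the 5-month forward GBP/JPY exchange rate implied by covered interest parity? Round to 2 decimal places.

By covered interest parity, F = S · (1+r_JPY/2)^(2T) / (1+r_GBP/2)^(2T)
= 148.30 × 1.005455 / 1.018591 = 148.30 × 0.987104
F = 146.39 JPY per GBP

146.39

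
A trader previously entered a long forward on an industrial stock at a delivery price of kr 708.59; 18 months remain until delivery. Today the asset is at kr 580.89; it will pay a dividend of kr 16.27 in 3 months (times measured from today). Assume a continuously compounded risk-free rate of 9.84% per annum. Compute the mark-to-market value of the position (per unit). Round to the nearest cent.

-kr 46.34

PV(remaining dividends) I = 16.27·e^(−0.0984·3/12) = 15.8746
Current forward F = (S − I)·e^(rT) = (580.89 − 15.8746)·e^(0.0984·18/12) = 565.0154 × 1.159049 = 654.8805
Value (long) = (F − K)·e^(−rT) = (654.8805 − 708.59) × 0.862776 = -46.3393
Value = -kr 46.34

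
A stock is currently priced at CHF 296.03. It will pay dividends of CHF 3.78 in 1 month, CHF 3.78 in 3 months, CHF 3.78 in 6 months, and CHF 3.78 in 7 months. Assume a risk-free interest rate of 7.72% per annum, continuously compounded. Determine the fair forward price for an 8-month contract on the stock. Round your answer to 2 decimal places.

PV(dividends) I = 3.78·e^(−0.0772·1/12) + 3.78·e^(−0.0772·3/12) + 3.78·e^(−0.0772·6/12) + 3.78·e^(−0.0772·7/12)
I = 3.7558 + 3.7077 + 3.6369 + 3.6136 = 14.7140
F = (S − I)·e^(rT) = (296.03 − 14.7140) · e^(0.0772·8/12)
= 281.3160 · e^0.051467 = 281.3160 × 1.052814 = CHF 296.17

CHF 296.17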